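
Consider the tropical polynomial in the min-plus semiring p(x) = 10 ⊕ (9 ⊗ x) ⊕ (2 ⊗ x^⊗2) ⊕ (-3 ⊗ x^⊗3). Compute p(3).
p(3) = 6

A tropical monomial a ⊗ x^⊗i evaluates to a + i · x. Evaluating each term at x = 3:
  Term 0 contributes 10 + 0 · 3 = 10
  Term 1 contributes 9 + 1 · 3 = 12
  Term 2 contributes 2 + 2 · 3 = 8
  Term 3 contributes -3 + 3 · 3 = 6
p(3) = ⊕ of these = min[10, 12, 8, 6] = 6.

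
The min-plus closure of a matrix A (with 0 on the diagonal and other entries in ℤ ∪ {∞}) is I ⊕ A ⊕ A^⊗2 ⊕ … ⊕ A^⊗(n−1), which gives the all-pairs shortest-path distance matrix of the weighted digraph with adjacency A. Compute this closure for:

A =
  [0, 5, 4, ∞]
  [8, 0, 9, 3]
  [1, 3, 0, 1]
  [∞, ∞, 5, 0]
Closure =
  [0, 5, 4, 5]
  [8, 0, 8, 3]
  [1, 3, 0, 1]
  [6, 8, 5, 0]

This is the Floyd-Warshall all-pairs shortest-path computation. For each intermediate vertex k = 0, 1, …, 3, update dist[i][j] ← min(dist[i][j], dist[i][k] + dist[k][j]). The final matrix gives, for each (i, j), the minimum total weight of any directed path from i to j (possibly empty when i = j).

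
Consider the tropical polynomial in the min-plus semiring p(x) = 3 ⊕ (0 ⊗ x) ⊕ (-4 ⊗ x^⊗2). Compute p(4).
p(4) = 3

A tropical monomial a ⊗ x^⊗i evaluates to a + i · x. Evaluating each term at x = 4:
  Term 0 contributes 3 + 0 · 4 = 3
  Term 1 contributes 0 + 1 · 4 = 4
  Term 2 contributes -4 + 2 · 4 = 4
p(4) = ⊕ of these = min[3, 4, 4] = 3.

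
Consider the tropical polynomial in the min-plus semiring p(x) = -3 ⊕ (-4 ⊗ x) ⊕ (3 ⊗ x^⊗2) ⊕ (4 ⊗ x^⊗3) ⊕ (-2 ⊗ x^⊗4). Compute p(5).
p(5) = -3

A tropical monomial a ⊗ x^⊗i evaluates to a + i · x. Evaluating each term at x = 5:
  Term 0 contributes -3 + 0 · 5 = -3
  Term 1 contributes -4 + 1 · 5 = 1
  Term 2 contributes 3 + 2 · 5 = 13
  Term 3 contributes 4 + 3 · 5 = 19
  Term 4 contributes -2 + 4 · 5 = 18
p(5) = ⊕ of these = min[-3, 1, 13, 19, 18] = -3.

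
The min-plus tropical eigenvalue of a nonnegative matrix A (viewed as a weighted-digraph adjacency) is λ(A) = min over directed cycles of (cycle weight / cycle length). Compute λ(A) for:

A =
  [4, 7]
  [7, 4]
λ(A) = 4

Enumerate directed cycles and compute their means (weight / length). Sample:
  cycle 0 → 0: weight = 4, length = 1, mean = 4/1 ≈ 4.000
  cycle 1 → 1: weight = 4, length = 1, mean = 4/1 ≈ 4.000
  cycle 0 → 1 → 0: weight = 14, length = 2, mean = 14/2 ≈ 7.000
  cycle 1 → 0 → 1: weight = 14, length = 2, mean = 14/2 ≈ 7.000
Minimum mean = 4.000, attained e.g. along the cycle 0 → 0 with weight 4 and length 1. So λ(A) = 4/1 = 4.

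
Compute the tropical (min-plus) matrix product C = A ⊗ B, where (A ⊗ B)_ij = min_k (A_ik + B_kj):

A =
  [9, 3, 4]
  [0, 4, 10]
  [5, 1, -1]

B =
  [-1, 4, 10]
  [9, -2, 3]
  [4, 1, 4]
A ⊗ B =
  [8, 1, 6]
  [-1, 2, 7]
  [3, -1, 3]

Apply the min-plus product entry-by-entry:
  C[0][0] = min over k of (A[0][0] + B[0][0] = 9 + -1 = 8, A[0][1] + B[1][0] = 3 + 9 = 12, A[0][2] + B[2][0] = 4 + 4 = 8) = 8 (attained at k = 0)
  C[0][1] = min over k of (A[0][0] + B[0][1] = 9 + 4 = 13, A[0][1] + B[1][1] = 3 + -2 = 1, A[0][2] + B[2][1] = 4 + 1 = 5) = 1 (attained at k = 1)
  C[0][2] = min over k of (A[0][0] + B[0][2] = 9 + 10 = 19, A[0][1] + B[1][2] = 3 + 3 = 6, A[0][2] + B[2][2] = 4 + 4 = 8) = 6 (attained at k = 1)
  C[1][0] = min over k of (A[1][0] + B[0][0] = 0 + -1 = -1, A[1][1] + B[1][0] = 4 + 9 = 13, A[1][2] + B[2][0] = 10 + 4 = 14) = -1 (attained at k = 0)
  C[1][1] = min over k of (A[1][0] + B[0][1] = 0 + 4 = 4, A[1][1] + B[1][1] = 4 + -2 = 2, A[1][2] + B[2][1] = 10 + 1 = 11) = 2 (attained at k = 1)
  C[1][2] = min over k of (A[1][0] + B[0][2] = 0 + 10 = 10, A[1][1] + B[1][2] = 4 + 3 = 7, A[1][2] + B[2][2] = 10 + 4 = 14) = 7 (attained at k = 1)
  C[2][0] = min over k of (A[2][0] + B[0][0] = 5 + -1 = 4, A[2][1] + B[1][0] = 1 + 9 = 10, A[2][2] + B[2][0] = -1 + 4 = 3) = 3 (attained at k = 2)
  C[2][1] = min over k of (A[2][0] + B[0][1] = 5 + 4 = 9, A[2][1] + B[1][1] = 1 + -2 = -1, A[2][2] + B[2][1] = -1 + 1 = 0) = -1 (attained at k = 1)
  C[2][2] = min over k of (A[2][0] + B[0][2] = 5 + 10 = 15, A[2][1] + B[1][2] = 1 + 3 = 4, A[2][2] + B[2][2] = -1 + 4 = 3) = 3 (attained at k = 2)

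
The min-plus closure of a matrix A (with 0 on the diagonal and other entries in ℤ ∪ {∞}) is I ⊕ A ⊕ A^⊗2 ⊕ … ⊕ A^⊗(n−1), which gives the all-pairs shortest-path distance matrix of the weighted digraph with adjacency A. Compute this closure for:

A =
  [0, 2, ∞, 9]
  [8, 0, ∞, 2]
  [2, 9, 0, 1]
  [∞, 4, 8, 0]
Closure =
  [0, 2, 12, 4]
  [8, 0, 10, 2]
  [2, 4, 0, 1]
  [10, 4, 8, 0]

This is the Floyd-Warshall all-pairs shortest-path computation. For each intermediate vertex k = 0, 1, …, 3, update dist[i][j] ← min(dist[i][j], dist[i][k] + dist[k][j]). The final matrix gives, for each (i, j), the minimum total weight of any directed path from i to j (possibly empty when i = j).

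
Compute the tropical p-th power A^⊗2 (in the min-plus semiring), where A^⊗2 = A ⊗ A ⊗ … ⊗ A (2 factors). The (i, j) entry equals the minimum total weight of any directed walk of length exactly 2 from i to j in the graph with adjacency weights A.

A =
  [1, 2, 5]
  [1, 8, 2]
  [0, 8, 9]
A^⊗2 =
  [2, 3, 4]
  [2, 3, 6]
  [1, 2, 5]

Each entry (A^⊗2)_ij equals the minimum over all length-2 walks i = v_0 → v_1 → … → v_2 = j of Σ_t A[v_t][v_{t+1}]. For example, for (i, j) = (0, 2) we minimise over 3 possible intermediate vertex sequences; the minimum is 4, attained along the walk 0 → 1 → 2.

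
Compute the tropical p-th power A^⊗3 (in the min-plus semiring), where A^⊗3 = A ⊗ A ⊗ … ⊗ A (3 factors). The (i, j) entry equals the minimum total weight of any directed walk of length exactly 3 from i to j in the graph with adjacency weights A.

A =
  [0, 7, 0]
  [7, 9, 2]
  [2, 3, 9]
A^⊗3 =
  [0, 3, 0]
  [4, 10, 4]
  [2, 5, 2]

Each entry (A^⊗3)_ij equals the minimum over all length-3 walks i = v_0 → v_1 → … → v_3 = j of Σ_t A[v_t][v_{t+1}]. For example, for (i, j) = (0, 2) we minimise over 9 possible intermediate vertex sequences; the minimum is 0, attained along the walk 0 → 0 → 0 → 2.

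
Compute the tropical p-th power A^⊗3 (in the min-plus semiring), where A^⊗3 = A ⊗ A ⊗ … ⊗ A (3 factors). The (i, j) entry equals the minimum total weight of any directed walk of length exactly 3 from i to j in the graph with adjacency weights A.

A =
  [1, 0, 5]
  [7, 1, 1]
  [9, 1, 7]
A^⊗3 =
  [3, 2, 2]
  [9, 3, 3]
  [9, 3, 3]

Each entry (A^⊗3)_ij equals the minimum over all length-3 walks i = v_0 → v_1 → … → v_3 = j of Σ_t A[v_t][v_{t+1}]. For example, for (i, j) = (0, 2) we minimise over 9 possible intermediate vertex sequences; the minimum is 2, attained along the walk 0 → 0 → 1 → 2.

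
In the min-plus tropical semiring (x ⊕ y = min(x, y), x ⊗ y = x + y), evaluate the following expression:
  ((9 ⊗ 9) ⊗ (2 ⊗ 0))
((9 ⊗ 9) ⊗ (2 ⊗ 0)) = 20

Expand innermost to outermost. Recall ⊕ takes the minimum of its arguments and ⊗ takes their sum. Working out the expression ((9 ⊗ 9) ⊗ (2 ⊗ 0)) gives 20.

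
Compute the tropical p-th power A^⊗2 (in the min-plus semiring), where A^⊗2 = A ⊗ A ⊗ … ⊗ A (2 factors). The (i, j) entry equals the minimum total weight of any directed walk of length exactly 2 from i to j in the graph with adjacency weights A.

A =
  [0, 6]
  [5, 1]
A^⊗2 =
  [0, 6]
  [5, 2]

Each entry (A^⊗2)_ij equals the minimum over all length-2 walks i = v_0 → v_1 → … → v_2 = j of Σ_t A[v_t][v_{t+1}]. For example, for (i, j) = (0, 1) we minimise over 2 possible intermediate vertex sequences; the minimum is 6, attained along the walk 0 → 0 → 1.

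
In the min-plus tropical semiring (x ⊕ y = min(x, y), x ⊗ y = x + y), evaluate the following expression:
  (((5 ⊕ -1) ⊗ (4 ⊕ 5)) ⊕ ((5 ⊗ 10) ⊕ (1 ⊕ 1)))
(((5 ⊕ -1) ⊗ (4 ⊕ 5)) ⊕ ((5 ⊗ 10) ⊕ (1 ⊕ 1))) = 1

Expand innermost to outermost. Recall ⊕ takes the minimum of its arguments and ⊗ takes their sum. Working out the expression (((5 ⊕ -1) ⊗ (4 ⊕ 5)) ⊕ ((5 ⊗ 10) ⊕ (1 ⊕ 1))) gives 1.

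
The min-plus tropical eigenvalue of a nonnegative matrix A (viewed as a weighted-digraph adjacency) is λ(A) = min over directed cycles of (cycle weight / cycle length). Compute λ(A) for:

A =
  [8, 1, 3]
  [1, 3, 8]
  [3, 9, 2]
λ(A) = 1

Enumerate directed cycles and compute their means (weight / length). Sample:
  cycle 0 → 0: weight = 8, length = 1, mean = 8/1 ≈ 8.000
  cycle 1 → 1: weight = 3, length = 1, mean = 3/1 ≈ 3.000
  cycle 2 → 2: weight = 2, length = 1, mean = 2/1 ≈ 2.000
  cycle 0 → 1 → 0: weight = 2, length = 2, mean = 2/2 ≈ 1.000
  cycle 0 → 2 → 0: weight = 6, length = 2, mean = 6/2 ≈ 3.000
  cycle 1 → 0 → 1: weight = 2, length = 2, mean = 2/2 ≈ 1.000
Minimum mean = 1.000, attained e.g. along the cycle 0 → 1 → 0 with weight 2 and length 2. So λ(A) = 2/2 = 1.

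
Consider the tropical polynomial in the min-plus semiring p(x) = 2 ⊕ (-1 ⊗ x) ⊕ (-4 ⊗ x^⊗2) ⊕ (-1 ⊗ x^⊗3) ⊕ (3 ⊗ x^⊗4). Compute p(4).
p(4) = 2

A tropical monomial a ⊗ x^⊗i evaluates to a + i · x. Evaluating each term at x = 4:
  Term 0 contributes 2 + 0 · 4 = 2
  Term 1 contributes -1 + 1 · 4 = 3
  Term 2 contributes -4 + 2 · 4 = 4
  Term 3 contributes -1 + 3 · 4 = 11
  Term 4 contributes 3 + 4 · 4 = 19
p(4) = ⊕ of these = min[2, 3, 4, 11, 19] = 2.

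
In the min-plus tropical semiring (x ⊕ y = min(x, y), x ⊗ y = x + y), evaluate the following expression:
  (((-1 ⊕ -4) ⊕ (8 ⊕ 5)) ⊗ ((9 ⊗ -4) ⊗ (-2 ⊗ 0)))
(((-1 ⊕ -4) ⊕ (8 ⊕ 5)) ⊗ ((9 ⊗ -4) ⊗ (-2 ⊗ 0))) = -1

Expand innermost to outermost. Recall ⊕ takes the minimum of its arguments and ⊗ takes their sum. Working out the expression (((-1 ⊕ -4) ⊕ (8 ⊕ 5)) ⊗ ((9 ⊗ -4) ⊗ (-2 ⊗ 0))) gives -1.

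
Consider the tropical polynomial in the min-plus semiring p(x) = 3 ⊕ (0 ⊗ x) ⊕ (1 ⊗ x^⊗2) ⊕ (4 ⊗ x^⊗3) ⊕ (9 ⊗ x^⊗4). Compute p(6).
p(6) = 3

A tropical monomial a ⊗ x^⊗i evaluates to a + i · x. Evaluating each term at x = 6:
  Term 0 contributes 3 + 0 · 6 = 3
  Term 1 contributes 0 + 1 · 6 = 6
  Term 2 contributes 1 + 2 · 6 = 13
  Term 3 contributes 4 + 3 · 6 = 22
  Term 4 contributes 9 + 4 · 6 = 33
p(6) = ⊕ of these = min[3, 6, 13, 22, 33] = 3.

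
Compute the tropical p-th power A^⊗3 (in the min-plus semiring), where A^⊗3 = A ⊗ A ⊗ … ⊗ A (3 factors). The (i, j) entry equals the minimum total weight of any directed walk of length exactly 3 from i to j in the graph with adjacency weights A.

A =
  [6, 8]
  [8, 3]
A^⊗3 =
  [18, 14]
  [14, 9]

Each entry (A^⊗3)_ij equals the minimum over all length-3 walks i = v_0 → v_1 → … → v_3 = j of Σ_t A[v_t][v_{t+1}]. For example, for (i, j) = (0, 1) we minimise over 4 possible intermediate vertex sequences; the minimum is 14, attained along the walk 0 → 1 → 1 → 1.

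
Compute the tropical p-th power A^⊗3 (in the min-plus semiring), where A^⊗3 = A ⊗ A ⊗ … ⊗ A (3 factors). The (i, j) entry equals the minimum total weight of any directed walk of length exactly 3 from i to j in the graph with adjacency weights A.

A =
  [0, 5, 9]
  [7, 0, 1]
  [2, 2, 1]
A^⊗3 =
  [0, 5, 6]
  [3, 0, 1]
  [2, 2, 3]

Each entry (A^⊗3)_ij equals the minimum over all length-3 walks i = v_0 → v_1 → … → v_3 = j of Σ_t A[v_t][v_{t+1}]. For example, for (i, j) = (0, 2) we minimise over 9 possible intermediate vertex sequences; the minimum is 6, attained along the walk 0 → 0 → 1 → 2.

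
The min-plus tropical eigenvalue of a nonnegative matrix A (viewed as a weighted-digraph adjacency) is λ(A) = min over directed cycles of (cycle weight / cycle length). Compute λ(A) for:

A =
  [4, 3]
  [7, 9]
λ(A) = 4

Enumerate directed cycles and compute their means (weight / length). Sample:
  cycle 0 → 0: weight = 4, length = 1, mean = 4/1 ≈ 4.000
  cycle 1 → 1: weight = 9, length = 1, mean = 9/1 ≈ 9.000
  cycle 0 → 1 → 0: weight = 10, length = 2, mean = 10/2 ≈ 5.000
  cycle 1 → 0 → 1: weight = 10, length = 2, mean = 10/2 ≈ 5.000
Minimum mean = 4.000, attained e.g. along the cycle 0 → 0 with weight 4 and length 1. So λ(A) = 4/1 = 4.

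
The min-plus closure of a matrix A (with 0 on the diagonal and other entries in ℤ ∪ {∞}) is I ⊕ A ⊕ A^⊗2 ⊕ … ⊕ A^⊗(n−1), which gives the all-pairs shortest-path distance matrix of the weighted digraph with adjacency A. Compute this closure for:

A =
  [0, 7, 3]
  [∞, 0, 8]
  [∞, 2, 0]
Closure =
  [0, 5, 3]
  [∞, 0, 8]
  [∞, 2, 0]

This is the Floyd-Warshall all-pairs shortest-path computation. For each intermediate vertex k = 0, 1, …, 2, update dist[i][j] ← min(dist[i][j], dist[i][k] + dist[k][j]). The final matrix gives, for each (i, j), the minimum total weight of any directed path from i to j (possibly empty when i = j).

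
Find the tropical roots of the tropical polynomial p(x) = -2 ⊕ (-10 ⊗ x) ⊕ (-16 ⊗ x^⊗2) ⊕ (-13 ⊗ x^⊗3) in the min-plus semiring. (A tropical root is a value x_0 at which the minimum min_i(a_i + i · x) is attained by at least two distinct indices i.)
Roots: {-3, 6, 8}

Each tropical root is a break point of the lower envelope of the lines y = a_i + i · x (there are 4 lines, with slopes 0, 1, ..., 3). Only the lines that attain the minimum somewhere contribute to roots; other lines are dominated. Here the surviving (envelope) indices are i = 3, i = 2, i = 1, i = 0.
Intersections between consecutive envelope lines give the roots: for adjacent envelope indices i < j the intersection is x = (a_i − a_j) / (j − i). Reading off the sorted break points: {-3, 6, 8}.
Verification: at each break x_0, at least two indices attain the minimum of min_i(a_i + i · x_0).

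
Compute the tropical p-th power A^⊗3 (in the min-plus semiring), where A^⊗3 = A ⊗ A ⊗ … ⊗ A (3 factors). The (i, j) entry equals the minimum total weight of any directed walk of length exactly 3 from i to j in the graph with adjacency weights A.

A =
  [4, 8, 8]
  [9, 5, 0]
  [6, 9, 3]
A^⊗3 =
  [12, 16, 11]
  [9, 12, 6]
  [12, 15, 9]

Each entry (A^⊗3)_ij equals the minimum over all length-3 walks i = v_0 → v_1 → … → v_3 = j of Σ_t A[v_t][v_{t+1}]. For example, for (i, j) = (0, 2) we minimise over 9 possible intermediate vertex sequences; the minimum is 11, attained along the walk 0 → 1 → 2 → 2.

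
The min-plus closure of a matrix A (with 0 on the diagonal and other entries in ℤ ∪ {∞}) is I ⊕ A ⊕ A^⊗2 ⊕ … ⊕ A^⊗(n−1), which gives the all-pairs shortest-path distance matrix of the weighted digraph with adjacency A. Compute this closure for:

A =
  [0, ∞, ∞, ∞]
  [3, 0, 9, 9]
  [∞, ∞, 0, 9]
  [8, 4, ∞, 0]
Closure =
  [0, ∞, ∞, ∞]
  [3, 0, 9, 9]
  [16, 13, 0, 9]
  [7, 4, 13, 0]

This is the Floyd-Warshall all-pairs shortest-path computation. For each intermediate vertex k = 0, 1, …, 3, update dist[i][j] ← min(dist[i][j], dist[i][k] + dist[k][j]). The final matrix gives, for each (i, j), the minimum total weight of any directed path from i to j (possibly empty when i = j).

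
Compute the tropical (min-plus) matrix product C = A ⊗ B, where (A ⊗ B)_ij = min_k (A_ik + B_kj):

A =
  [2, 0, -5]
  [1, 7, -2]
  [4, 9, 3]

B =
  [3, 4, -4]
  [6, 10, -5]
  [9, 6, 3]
A ⊗ B =
  [4, 1, -5]
  [4, 4, -3]
  [7, 8, 0]

Apply the min-plus product entry-by-entry:
  C[0][0] = min over k of (A[0][0] + B[0][0] = 2 + 3 = 5, A[0][1] + B[1][0] = 0 + 6 = 6, A[0][2] + B[2][0] = -5 + 9 = 4) = 4 (attained at k = 2)
  C[0][1] = min over k of (A[0][0] + B[0][1] = 2 + 4 = 6, A[0][1] + B[1][1] = 0 + 10 = 10, A[0][2] + B[2][1] = -5 + 6 = 1) = 1 (attained at k = 2)
  C[0][2] = min over k of (A[0][0] + B[0][2] = 2 + -4 = -2, A[0][1] + B[1][2] = 0 + -5 = -5, A[0][2] + B[2][2] = -5 + 3 = -2) = -5 (attained at k = 1)
  C[1][0] = min over k of (A[1][0] + B[0][0] = 1 + 3 = 4, A[1][1] + B[1][0] = 7 + 6 = 13, A[1][2] + B[2][0] = -2 + 9 = 7) = 4 (attained at k = 0)
  C[1][1] = min over k of (A[1][0] + B[0][1] = 1 + 4 = 5, A[1][1] + B[1][1] = 7 + 10 = 17, A[1][2] + B[2][1] = -2 + 6 = 4) = 4 (attained at k = 2)
  C[1][2] = min over k of (A[1][0] + B[0][2] = 1 + -4 = -3, A[1][1] + B[1][2] = 7 + -5 = 2, A[1][2] + B[2][2] = -2 + 3 = 1) = -3 (attained at k = 0)
  C[2][0] = min over k of (A[2][0] + B[0][0] = 4 + 3 = 7, A[2][1] + B[1][0] = 9 + 6 = 15, A[2][2] + B[2][0] = 3 + 9 = 12) = 7 (attained at k = 0)
  C[2][1] = min over k of (A[2][0] + B[0][1] = 4 + 4 = 8, A[2][1] + B[1][1] = 9 + 10 = 19, A[2][2] + B[2][1] = 3 + 6 = 9) = 8 (attained at k = 0)
  C[2][2] = min over k of (A[2][0] + B[0][2] = 4 + -4 = 0, A[2][1] + B[1][2] = 9 + -5 = 4, A[2][2] + B[2][2] = 3 + 3 = 6) = 0 (attained at k = 0)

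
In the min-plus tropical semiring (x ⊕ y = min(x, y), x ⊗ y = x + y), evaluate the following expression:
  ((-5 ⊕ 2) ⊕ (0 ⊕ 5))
((-5 ⊕ 2) ⊕ (0 ⊕ 5)) = -5

Expand innermost to outermost. Recall ⊕ takes the minimum of its arguments and ⊗ takes their sum. Working out the expression ((-5 ⊕ 2) ⊕ (0 ⊕ 5)) gives -5.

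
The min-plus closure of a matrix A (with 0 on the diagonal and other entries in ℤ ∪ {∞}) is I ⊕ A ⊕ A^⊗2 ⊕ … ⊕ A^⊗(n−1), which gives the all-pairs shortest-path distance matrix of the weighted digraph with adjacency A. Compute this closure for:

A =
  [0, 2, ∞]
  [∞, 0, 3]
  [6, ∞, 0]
Closure =
  [0, 2, 5]
  [9, 0, 3]
  [6, 8, 0]

This is the Floyd-Warshall all-pairs shortest-path computation. For each intermediate vertex k = 0, 1, …, 2, update dist[i][j] ← min(dist[i][j], dist[i][k] + dist[k][j]). The final matrix gives, for each (i, j), the minimum total weight of any directed path from i to j (possibly empty when i = j).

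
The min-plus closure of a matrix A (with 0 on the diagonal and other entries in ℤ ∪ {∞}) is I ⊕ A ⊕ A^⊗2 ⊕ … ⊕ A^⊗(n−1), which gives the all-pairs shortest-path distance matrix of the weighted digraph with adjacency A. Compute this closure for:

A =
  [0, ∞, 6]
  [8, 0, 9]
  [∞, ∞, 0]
Closure =
  [0, ∞, 6]
  [8, 0, 9]
  [∞, ∞, 0]

This is the Floyd-Warshall all-pairs shortest-path computation. For each intermediate vertex k = 0, 1, …, 2, update dist[i][j] ← min(dist[i][j], dist[i][k] + dist[k][j]). The final matrix gives, for each (i, j), the minimum total weight of any directed path from i to j (possibly empty when i = j).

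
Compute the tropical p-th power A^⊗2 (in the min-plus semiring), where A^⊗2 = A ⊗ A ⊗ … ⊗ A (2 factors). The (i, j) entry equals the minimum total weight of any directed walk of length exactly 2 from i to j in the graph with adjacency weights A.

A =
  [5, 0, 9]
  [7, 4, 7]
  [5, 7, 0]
A^⊗2 =
  [7, 4, 7]
  [11, 7, 7]
  [5, 5, 0]

Each entry (A^⊗2)_ij equals the minimum over all length-2 walks i = v_0 → v_1 → … → v_2 = j of Σ_t A[v_t][v_{t+1}]. For example, for (i, j) = (0, 2) we minimise over 3 possible intermediate vertex sequences; the minimum is 7, attained along the walk 0 → 1 → 2.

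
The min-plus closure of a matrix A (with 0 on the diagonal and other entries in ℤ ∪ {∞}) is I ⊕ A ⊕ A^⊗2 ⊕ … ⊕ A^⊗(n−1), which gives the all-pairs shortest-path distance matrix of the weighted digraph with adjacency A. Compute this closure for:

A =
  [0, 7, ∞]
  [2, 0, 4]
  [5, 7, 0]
Closure =
  [0, 7, 11]
  [2, 0, 4]
  [5, 7, 0]

This is the Floyd-Warshall all-pairs shortest-path computation. For each intermediate vertex k = 0, 1, …, 2, update dist[i][j] ← min(dist[i][j], dist[i][k] + dist[k][j]). The final matrix gives, for each (i, j), the minimum total weight of any directed path from i to j (possibly empty when i = j).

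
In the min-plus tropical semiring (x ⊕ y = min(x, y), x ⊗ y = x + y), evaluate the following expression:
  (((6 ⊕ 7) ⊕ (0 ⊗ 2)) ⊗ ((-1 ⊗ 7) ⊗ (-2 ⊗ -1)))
(((6 ⊕ 7) ⊕ (0 ⊗ 2)) ⊗ ((-1 ⊗ 7) ⊗ (-2 ⊗ -1))) = 5

Expand innermost to outermost. Recall ⊕ takes the minimum of its arguments and ⊗ takes their sum. Working out the expression (((6 ⊕ 7) ⊕ (0 ⊗ 2)) ⊗ ((-1 ⊗ 7) ⊗ (-2 ⊗ -1))) gives 5.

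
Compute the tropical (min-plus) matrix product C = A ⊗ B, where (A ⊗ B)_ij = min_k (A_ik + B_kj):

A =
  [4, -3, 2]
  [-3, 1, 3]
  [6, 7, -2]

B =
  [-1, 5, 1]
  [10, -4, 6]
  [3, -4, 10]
A ⊗ B =
  [3, -7, 3]
  [-4, -3, -2]
  [1, -6, 7]

Apply the min-plus product entry-by-entry:
  C[0][0] = min over k of (A[0][0] + B[0][0] = 4 + -1 = 3, A[0][1] + B[1][0] = -3 + 10 = 7, A[0][2] + B[2][0] = 2 + 3 = 5) = 3 (attained at k = 0)
  C[0][1] = min over k of (A[0][0] + B[0][1] = 4 + 5 = 9, A[0][1] + B[1][1] = -3 + -4 = -7, A[0][2] + B[2][1] = 2 + -4 = -2) = -7 (attained at k = 1)
  C[0][2] = min over k of (A[0][0] + B[0][2] = 4 + 1 = 5, A[0][1] + B[1][2] = -3 + 6 = 3, A[0][2] + B[2][2] = 2 + 10 = 12) = 3 (attained at k = 1)
  C[1][0] = min over k of (A[1][0] + B[0][0] = -3 + -1 = -4, A[1][1] + B[1][0] = 1 + 10 = 11, A[1][2] + B[2][0] = 3 + 3 = 6) = -4 (attained at k = 0)
  C[1][1] = min over k of (A[1][0] + B[0][1] = -3 + 5 = 2, A[1][1] + B[1][1] = 1 + -4 = -3, A[1][2] + B[2][1] = 3 + -4 = -1) = -3 (attained at k = 1)
  C[1][2] = min over k of (A[1][0] + B[0][2] = -3 + 1 = -2, A[1][1] + B[1][2] = 1 + 6 = 7, A[1][2] + B[2][2] = 3 + 10 = 13) = -2 (attained at k = 0)
  C[2][0] = min over k of (A[2][0] + B[0][0] = 6 + -1 = 5, A[2][1] + B[1][0] = 7 + 10 = 17, A[2][2] + B[2][0] = -2 + 3 = 1) = 1 (attained at k = 2)
  C[2][1] = min over k of (A[2][0] + B[0][1] = 6 + 5 = 11, A[2][1] + B[1][1] = 7 + -4 = 3, A[2][2] + B[2][1] = -2 + -4 = -6) = -6 (attained at k = 2)
  C[2][2] = min over k of (A[2][0] + B[0][2] = 6 + 1 = 7, A[2][1] + B[1][2] = 7 + 6 = 13, A[2][2] + B[2][2] = -2 + 10 = 8) = 7 (attained at k = 0)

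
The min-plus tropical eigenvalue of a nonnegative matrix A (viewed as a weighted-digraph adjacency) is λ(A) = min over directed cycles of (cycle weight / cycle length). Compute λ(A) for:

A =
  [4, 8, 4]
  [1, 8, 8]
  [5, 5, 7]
λ(A) = 10/3

Enumerate directed cycles and compute their means (weight / length). Sample:
  cycle 0 → 0: weight = 4, length = 1, mean = 4/1 ≈ 4.000
  cycle 1 → 1: weight = 8, length = 1, mean = 8/1 ≈ 8.000
  cycle 2 → 2: weight = 7, length = 1, mean = 7/1 ≈ 7.000
  cycle 0 → 1 → 0: weight = 9, length = 2, mean = 9/2 ≈ 4.500
  cycle 0 → 2 → 0: weight = 9, length = 2, mean = 9/2 ≈ 4.500
  cycle 1 → 0 → 1: weight = 9, length = 2, mean = 9/2 ≈ 4.500
Minimum mean = 3.333, attained e.g. along the cycle 0 → 2 → 1 → 0 with weight 10 and length 3. So λ(A) = 10/3 = 10/3.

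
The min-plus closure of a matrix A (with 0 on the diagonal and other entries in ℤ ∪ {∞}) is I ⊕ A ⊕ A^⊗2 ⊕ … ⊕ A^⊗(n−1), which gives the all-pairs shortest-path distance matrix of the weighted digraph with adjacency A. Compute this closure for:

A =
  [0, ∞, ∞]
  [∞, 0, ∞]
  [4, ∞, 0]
Closure =
  [0, ∞, ∞]
  [∞, 0, ∞]
  [4, ∞, 0]

This is the Floyd-Warshall all-pairs shortest-path computation. For each intermediate vertex k = 0, 1, …, 2, update dist[i][j] ← min(dist[i][j], dist[i][k] + dist[k][j]). The final matrix gives, for each (i, j), the minimum total weight of any directed path from i to j (possibly empty when i = j).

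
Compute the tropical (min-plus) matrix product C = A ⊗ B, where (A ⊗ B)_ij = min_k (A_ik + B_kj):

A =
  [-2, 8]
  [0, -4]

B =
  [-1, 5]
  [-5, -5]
A ⊗ B =
  [-3, 3]
  [-9, -9]

Apply the min-plus product entry-by-entry:
  C[0][0] = min over k of (A[0][0] + B[0][0] = -2 + -1 = -3, A[0][1] + B[1][0] = 8 + -5 = 3) = -3 (attained at k = 0)
  C[0][1] = min over k of (A[0][0] + B[0][1] = -2 + 5 = 3, A[0][1] + B[1][1] = 8 + -5 = 3) = 3 (attained at k = 0)
  C[1][0] = min over k of (A[1][0] + B[0][0] = 0 + -1 = -1, A[1][1] + B[1][0] = -4 + -5 = -9) = -9 (attained at k = 1)
  C[1][1] = min over k of (A[1][0] + B[0][1] = 0 + 5 = 5, A[1][1] + B[1][1] = -4 + -5 = -9) = -9 (attained at k = 1)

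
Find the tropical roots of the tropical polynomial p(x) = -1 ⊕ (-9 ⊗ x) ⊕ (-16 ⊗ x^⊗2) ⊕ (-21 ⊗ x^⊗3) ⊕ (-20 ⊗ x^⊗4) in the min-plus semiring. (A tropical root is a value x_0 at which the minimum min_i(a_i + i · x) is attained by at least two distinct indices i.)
Roots: {-1, 5, 7, 8}

Each tropical root is a break point of the lower envelope of the lines y = a_i + i · x (there are 5 lines, with slopes 0, 1, ..., 4). Only the lines that attain the minimum somewhere contribute to roots; other lines are dominated. Here the surviving (envelope) indices are i = 4, i = 3, i = 2, i = 1, i = 0.
Intersections between consecutive envelope lines give the roots: for adjacent envelope indices i < j the intersection is x = (a_i − a_j) / (j − i). Reading off the sorted break points: {-1, 5, 7, 8}.
Verification: at each break x_0, at least two indices attain the minimum of min_i(a_i + i · x_0).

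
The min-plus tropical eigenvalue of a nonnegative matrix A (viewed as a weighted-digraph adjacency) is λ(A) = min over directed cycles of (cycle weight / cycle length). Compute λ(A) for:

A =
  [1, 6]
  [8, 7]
λ(A) = 1

Enumerate directed cycles and compute their means (weight / length). Sample:
  cycle 0 → 0: weight = 1, length = 1, mean = 1/1 ≈ 1.000
  cycle 1 → 1: weight = 7, length = 1, mean = 7/1 ≈ 7.000
  cycle 0 → 1 → 0: weight = 14, length = 2, mean = 14/2 ≈ 7.000
  cycle 1 → 0 → 1: weight = 14, length = 2, mean = 14/2 ≈ 7.000
Minimum mean = 1.000, attained e.g. along the cycle 0 → 0 with weight 1 and length 1. So λ(A) = 1/1 = 1.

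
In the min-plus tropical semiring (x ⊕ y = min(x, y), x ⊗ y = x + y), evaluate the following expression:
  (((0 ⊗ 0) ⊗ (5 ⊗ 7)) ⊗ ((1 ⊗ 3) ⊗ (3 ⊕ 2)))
(((0 ⊗ 0) ⊗ (5 ⊗ 7)) ⊗ ((1 ⊗ 3) ⊗ (3 ⊕ 2))) = 18

Expand innermost to outermost. Recall ⊕ takes the minimum of its arguments and ⊗ takes their sum. Working out the expression (((0 ⊗ 0) ⊗ (5 ⊗ 7)) ⊗ ((1 ⊗ 3) ⊗ (3 ⊕ 2))) gives 18.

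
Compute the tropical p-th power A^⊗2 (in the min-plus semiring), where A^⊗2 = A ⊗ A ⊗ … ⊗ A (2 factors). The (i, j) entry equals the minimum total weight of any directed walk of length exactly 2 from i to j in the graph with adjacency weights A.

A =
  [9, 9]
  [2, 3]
A^⊗2 =
  [11, 12]
  [5, 6]

Each entry (A^⊗2)_ij equals the minimum over all length-2 walks i = v_0 → v_1 → … → v_2 = j of Σ_t A[v_t][v_{t+1}]. For example, for (i, j) = (0, 1) we minimise over 2 possible intermediate vertex sequences; the minimum is 12, attained along the walk 0 → 1 → 1.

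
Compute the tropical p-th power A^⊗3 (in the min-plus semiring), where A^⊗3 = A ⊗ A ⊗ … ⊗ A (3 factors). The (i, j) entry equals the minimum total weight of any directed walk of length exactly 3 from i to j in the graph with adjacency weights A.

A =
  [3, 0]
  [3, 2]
A^⊗3 =
  [5, 3]
  [6, 5]

Each entry (A^⊗3)_ij equals the minimum over all length-3 walks i = v_0 → v_1 → … → v_3 = j of Σ_t A[v_t][v_{t+1}]. For example, for (i, j) = (0, 1) we minimise over 4 possible intermediate vertex sequences; the minimum is 3, attained along the walk 0 → 1 → 0 → 1.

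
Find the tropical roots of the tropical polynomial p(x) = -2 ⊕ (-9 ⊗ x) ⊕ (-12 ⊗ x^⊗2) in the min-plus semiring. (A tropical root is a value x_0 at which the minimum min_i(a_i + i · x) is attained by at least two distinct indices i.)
Roots: {3, 7}

Each tropical root is a break point of the lower envelope of the lines y = a_i + i · x (there are 3 lines, with slopes 0, 1, ..., 2). Only the lines that attain the minimum somewhere contribute to roots; other lines are dominated. Here the surviving (envelope) indices are i = 2, i = 1, i = 0.
Intersections between consecutive envelope lines give the roots: for adjacent envelope indices i < j the intersection is x = (a_i − a_j) / (j − i). Reading off the sorted break points: {3, 7}.
Verification: at each break x_0, at least two indices attain the minimum of min_i(a_i + i · x_0).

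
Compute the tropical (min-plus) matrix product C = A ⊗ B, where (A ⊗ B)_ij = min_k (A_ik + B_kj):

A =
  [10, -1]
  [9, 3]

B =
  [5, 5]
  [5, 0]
A ⊗ B =
  [4, -1]
  [8, 3]

Apply the min-plus product entry-by-entry:
  C[0][0] = min over k of (A[0][0] + B[0][0] = 10 + 5 = 15, A[0][1] + B[1][0] = -1 + 5 = 4) = 4 (attained at k = 1)
  C[0][1] = min over k of (A[0][0] + B[0][1] = 10 + 5 = 15, A[0][1] + B[1][1] = -1 + 0 = -1) = -1 (attained at k = 1)
  C[1][0] = min over k of (A[1][0] + B[0][0] = 9 + 5 = 14, A[1][1] + B[1][0] = 3 + 5 = 8) = 8 (attained at k = 1)
  C[1][1] = min over k of (A[1][0] + B[0][1] = 9 + 5 = 14, A[1][1] + B[1][1] = 3 + 0 = 3) = 3 (attained at k = 1)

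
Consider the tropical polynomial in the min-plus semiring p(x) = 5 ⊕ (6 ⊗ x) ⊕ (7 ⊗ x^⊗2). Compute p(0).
p(0) = 5

A tropical monomial a ⊗ x^⊗i evaluates to a + i · x. Evaluating each term at x = 0:
  Term 0 contributes 5 + 0 · 0 = 5
  Term 1 contributes 6 + 1 · 0 = 6
  Term 2 contributes 7 + 2 · 0 = 7
p(0) = ⊕ of these = min[5, 6, 7] = 5.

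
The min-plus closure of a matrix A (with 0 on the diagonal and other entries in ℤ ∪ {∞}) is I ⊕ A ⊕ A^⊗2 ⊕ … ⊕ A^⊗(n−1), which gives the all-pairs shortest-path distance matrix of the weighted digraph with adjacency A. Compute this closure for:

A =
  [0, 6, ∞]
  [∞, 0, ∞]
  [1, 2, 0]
Closure =
  [0, 6, ∞]
  [∞, 0, ∞]
  [1, 2, 0]

This is the Floyd-Warshall all-pairs shortest-path computation. For each intermediate vertex k = 0, 1, …, 2, update dist[i][j] ← min(dist[i][j], dist[i][k] + dist[k][j]). The final matrix gives, for each (i, j), the minimum total weight of any directed path from i to j (possibly empty when i = j).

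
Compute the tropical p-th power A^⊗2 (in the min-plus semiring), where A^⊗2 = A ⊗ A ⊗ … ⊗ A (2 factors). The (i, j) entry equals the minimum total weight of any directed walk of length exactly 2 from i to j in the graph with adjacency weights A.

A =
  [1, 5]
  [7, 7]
A^⊗2 =
  [2, 6]
  [8, 12]

Each entry (A^⊗2)_ij equals the minimum over all length-2 walks i = v_0 → v_1 → … → v_2 = j of Σ_t A[v_t][v_{t+1}]. For example, for (i, j) = (0, 1) we minimise over 2 possible intermediate vertex sequences; the minimum is 6, attained along the walk 0 → 0 → 1.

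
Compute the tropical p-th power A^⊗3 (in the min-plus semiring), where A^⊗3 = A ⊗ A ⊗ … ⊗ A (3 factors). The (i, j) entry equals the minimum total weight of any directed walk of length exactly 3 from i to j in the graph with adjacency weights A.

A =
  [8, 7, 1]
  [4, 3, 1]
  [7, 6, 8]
A^⊗3 =
  [11, 10, 8]
  [10, 9, 7]
  [13, 12, 10]

Each entry (A^⊗3)_ij equals the minimum over all length-3 walks i = v_0 → v_1 → … → v_3 = j of Σ_t A[v_t][v_{t+1}]. For example, for (i, j) = (0, 2) we minimise over 9 possible intermediate vertex sequences; the minimum is 8, attained along the walk 0 → 2 → 1 → 2.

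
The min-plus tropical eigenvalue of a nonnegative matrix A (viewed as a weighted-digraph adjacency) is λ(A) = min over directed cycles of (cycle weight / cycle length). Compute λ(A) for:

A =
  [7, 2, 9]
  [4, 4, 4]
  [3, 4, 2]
λ(A) = 2

Enumerate directed cycles and compute their means (weight / length). Sample:
  cycle 0 → 0: weight = 7, length = 1, mean = 7/1 ≈ 7.000
  cycle 1 → 1: weight = 4, length = 1, mean = 4/1 ≈ 4.000
  cycle 2 → 2: weight = 2, length = 1, mean = 2/1 ≈ 2.000
  cycle 0 → 1 → 0: weight = 6, length = 2, mean = 6/2 ≈ 3.000
  cycle 0 → 2 → 0: weight = 12, length = 2, mean = 12/2 ≈ 6.000
  cycle 1 → 0 → 1: weight = 6, length = 2, mean = 6/2 ≈ 3.000
Minimum mean = 2.000, attained e.g. along the cycle 2 → 2 with weight 2 and length 1. So λ(A) = 2/1 = 2.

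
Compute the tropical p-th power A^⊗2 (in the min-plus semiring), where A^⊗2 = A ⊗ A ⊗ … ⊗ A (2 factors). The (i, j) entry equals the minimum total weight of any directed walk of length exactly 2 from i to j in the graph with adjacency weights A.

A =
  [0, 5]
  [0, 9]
A^⊗2 =
  [0, 5]
  [0, 5]

Each entry (A^⊗2)_ij equals the minimum over all length-2 walks i = v_0 → v_1 → … → v_2 = j of Σ_t A[v_t][v_{t+1}]. For example, for (i, j) = (0, 1) we minimise over 2 possible intermediate vertex sequences; the minimum is 5, attained along the walk 0 → 0 → 1.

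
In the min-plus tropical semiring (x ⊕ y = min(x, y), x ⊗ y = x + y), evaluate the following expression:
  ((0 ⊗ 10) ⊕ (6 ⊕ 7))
((0 ⊗ 10) ⊕ (6 ⊕ 7)) = 6

Expand innermost to outermost. Recall ⊕ takes the minimum of its arguments and ⊗ takes their sum. Working out the expression ((0 ⊗ 10) ⊕ (6 ⊕ 7)) gives 6.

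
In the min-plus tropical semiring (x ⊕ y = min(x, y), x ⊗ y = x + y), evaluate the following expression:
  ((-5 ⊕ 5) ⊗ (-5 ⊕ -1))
((-5 ⊕ 5) ⊗ (-5 ⊕ -1)) = -10

Expand innermost to outermost. Recall ⊕ takes the minimum of its arguments and ⊗ takes their sum. Working out the expression ((-5 ⊕ 5) ⊗ (-5 ⊕ -1)) gives -10.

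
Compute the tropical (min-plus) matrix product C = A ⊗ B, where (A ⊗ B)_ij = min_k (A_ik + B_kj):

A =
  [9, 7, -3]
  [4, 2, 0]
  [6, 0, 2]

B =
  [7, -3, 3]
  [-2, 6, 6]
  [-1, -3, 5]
A ⊗ B =
  [-4, -6, 2]
  [-1, -3, 5]
  [-2, -1, 6]

Apply the min-plus product entry-by-entry:
  C[0][0] = min over k of (A[0][0] + B[0][0] = 9 + 7 = 16, A[0][1] + B[1][0] = 7 + -2 = 5, A[0][2] + B[2][0] = -3 + -1 = -4) = -4 (attained at k = 2)
  C[0][1] = min over k of (A[0][0] + B[0][1] = 9 + -3 = 6, A[0][1] + B[1][1] = 7 + 6 = 13, A[0][2] + B[2][1] = -3 + -3 = -6) = -6 (attained at k = 2)
  C[0][2] = min over k of (A[0][0] + B[0][2] = 9 + 3 = 12, A[0][1] + B[1][2] = 7 + 6 = 13, A[0][2] + B[2][2] = -3 + 5 = 2) = 2 (attained at k = 2)
  C[1][0] = min over k of (A[1][0] + B[0][0] = 4 + 7 = 11, A[1][1] + B[1][0] = 2 + -2 = 0, A[1][2] + B[2][0] = 0 + -1 = -1) = -1 (attained at k = 2)
  C[1][1] = min over k of (A[1][0] + B[0][1] = 4 + -3 = 1, A[1][1] + B[1][1] = 2 + 6 = 8, A[1][2] + B[2][1] = 0 + -3 = -3) = -3 (attained at k = 2)
  C[1][2] = min over k of (A[1][0] + B[0][2] = 4 + 3 = 7, A[1][1] + B[1][2] = 2 + 6 = 8, A[1][2] + B[2][2] = 0 + 5 = 5) = 5 (attained at k = 2)
  C[2][0] = min over k of (A[2][0] + B[0][0] = 6 + 7 = 13, A[2][1] + B[1][0] = 0 + -2 = -2, A[2][2] + B[2][0] = 2 + -1 = 1) = -2 (attained at k = 1)
  C[2][1] = min over k of (A[2][0] + B[0][1] = 6 + -3 = 3, A[2][1] + B[1][1] = 0 + 6 = 6, A[2][2] + B[2][1] = 2 + -3 = -1) = -1 (attained at k = 2)
  C[2][2] = min over k of (A[2][0] + B[0][2] = 6 + 3 = 9, A[2][1] + B[1][2] = 0 + 6 = 6, A[2][2] + B[2][2] = 2 + 5 = 7) = 6 (attained at k = 1)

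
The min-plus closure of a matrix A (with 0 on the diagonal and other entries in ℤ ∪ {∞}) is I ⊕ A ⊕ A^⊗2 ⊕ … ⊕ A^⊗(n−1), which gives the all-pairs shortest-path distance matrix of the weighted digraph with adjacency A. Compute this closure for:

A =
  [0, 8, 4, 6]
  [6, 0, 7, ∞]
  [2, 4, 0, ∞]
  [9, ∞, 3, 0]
Closure =
  [0, 8, 4, 6]
  [6, 0, 7, 12]
  [2, 4, 0, 8]
  [5, 7, 3, 0]

This is the Floyd-Warshall all-pairs shortest-path computation. For each intermediate vertex k = 0, 1, …, 3, update dist[i][j] ← min(dist[i][j], dist[i][k] + dist[k][j]). The final matrix gives, for each (i, j), the minimum total weight of any directed path from i to j (possibly empty when i = j).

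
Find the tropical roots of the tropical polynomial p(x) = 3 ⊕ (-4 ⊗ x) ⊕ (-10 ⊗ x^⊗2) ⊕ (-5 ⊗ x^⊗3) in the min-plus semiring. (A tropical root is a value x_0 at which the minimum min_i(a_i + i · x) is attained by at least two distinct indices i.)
Roots: {-5, 6, 7}

Each tropical root is a break point of the lower envelope of the lines y = a_i + i · x (there are 4 lines, with slopes 0, 1, ..., 3). Only the lines that attain the minimum somewhere contribute to roots; other lines are dominated. Here the surviving (envelope) indices are i = 3, i = 2, i = 1, i = 0.
Intersections between consecutive envelope lines give the roots: for adjacent envelope indices i < j the intersection is x = (a_i − a_j) / (j − i). Reading off the sorted break points: {-5, 6, 7}.
Verification: at each break x_0, at least two indices attain the minimum of min_i(a_i + i · x_0).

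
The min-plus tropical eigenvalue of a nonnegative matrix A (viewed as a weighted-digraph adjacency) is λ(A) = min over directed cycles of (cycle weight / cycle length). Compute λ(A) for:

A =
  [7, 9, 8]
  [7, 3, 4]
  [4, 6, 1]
λ(A) = 1

Enumerate directed cycles and compute their means (weight / length). Sample:
  cycle 0 → 0: weight = 7, length = 1, mean = 7/1 ≈ 7.000
  cycle 1 → 1: weight = 3, length = 1, mean = 3/1 ≈ 3.000
  cycle 2 → 2: weight = 1, length = 1, mean = 1/1 ≈ 1.000
  cycle 0 → 1 → 0: weight = 16, length = 2, mean = 16/2 ≈ 8.000
  cycle 0 → 2 → 0: weight = 12, length = 2, mean = 12/2 ≈ 6.000
  cycle 1 → 0 → 1: weight = 16, length = 2, mean = 16/2 ≈ 8.000
Minimum mean = 1.000, attained e.g. along the cycle 2 → 2 with weight 1 and length 1. So λ(A) = 1/1 = 1.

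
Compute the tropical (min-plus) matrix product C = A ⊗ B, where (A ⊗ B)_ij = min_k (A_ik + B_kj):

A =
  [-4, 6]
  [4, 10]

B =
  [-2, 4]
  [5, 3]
A ⊗ B =
  [-6, 0]
  [2, 8]

Apply the min-plus product entry-by-entry:
  C[0][0] = min over k of (A[0][0] + B[0][0] = -4 + -2 = -6, A[0][1] + B[1][0] = 6 + 5 = 11) = -6 (attained at k = 0)
  C[0][1] = min over k of (A[0][0] + B[0][1] = -4 + 4 = 0, A[0][1] + B[1][1] = 6 + 3 = 9) = 0 (attained at k = 0)
  C[1][0] = min over k of (A[1][0] + B[0][0] = 4 + -2 = 2, A[1][1] + B[1][0] = 10 + 5 = 15) = 2 (attained at k = 0)
  C[1][1] = min over k of (A[1][0] + B[0][1] = 4 + 4 = 8, A[1][1] + B[1][1] = 10 + 3 = 13) = 8 (attained at k = 0)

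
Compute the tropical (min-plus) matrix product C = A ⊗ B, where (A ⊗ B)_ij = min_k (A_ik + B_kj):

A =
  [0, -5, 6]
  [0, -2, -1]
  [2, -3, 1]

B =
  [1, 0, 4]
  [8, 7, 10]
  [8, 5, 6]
A ⊗ B =
  [1, 0, 4]
  [1, 0, 4]
  [3, 2, 6]

Apply the min-plus product entry-by-entry:
  C[0][0] = min over k of (A[0][0] + B[0][0] = 0 + 1 = 1, A[0][1] + B[1][0] = -5 + 8 = 3, A[0][2] + B[2][0] = 6 + 8 = 14) = 1 (attained at k = 0)
  C[0][1] = min over k of (A[0][0] + B[0][1] = 0 + 0 = 0, A[0][1] + B[1][1] = -5 + 7 = 2, A[0][2] + B[2][1] = 6 + 5 = 11) = 0 (attained at k = 0)
  C[0][2] = min over k of (A[0][0] + B[0][2] = 0 + 4 = 4, A[0][1] + B[1][2] = -5 + 10 = 5, A[0][2] + B[2][2] = 6 + 6 = 12) = 4 (attained at k = 0)
  C[1][0] = min over k of (A[1][0] + B[0][0] = 0 + 1 = 1, A[1][1] + B[1][0] = -2 + 8 = 6, A[1][2] + B[2][0] = -1 + 8 = 7) = 1 (attained at k = 0)
  C[1][1] = min over k of (A[1][0] + B[0][1] = 0 + 0 = 0, A[1][1] + B[1][1] = -2 + 7 = 5, A[1][2] + B[2][1] = -1 + 5 = 4) = 0 (attained at k = 0)
  C[1][2] = min over k of (A[1][0] + B[0][2] = 0 + 4 = 4, A[1][1] + B[1][2] = -2 + 10 = 8, A[1][2] + B[2][2] = -1 + 6 = 5) = 4 (attained at k = 0)
  C[2][0] = min over k of (A[2][0] + B[0][0] = 2 + 1 = 3, A[2][1] + B[1][0] = -3 + 8 = 5, A[2][2] + B[2][0] = 1 + 8 = 9) = 3 (attained at k = 0)
  C[2][1] = min over k of (A[2][0] + B[0][1] = 2 + 0 = 2, A[2][1] + B[1][1] = -3 + 7 = 4, A[2][2] + B[2][1] = 1 + 5 = 6) = 2 (attained at k = 0)
  C[2][2] = min over k of (A[2][0] + B[0][2] = 2 + 4 = 6, A[2][1] + B[1][2] = -3 + 10 = 7, A[2][2] + B[2][2] = 1 + 6 = 7) = 6 (attained at k = 0)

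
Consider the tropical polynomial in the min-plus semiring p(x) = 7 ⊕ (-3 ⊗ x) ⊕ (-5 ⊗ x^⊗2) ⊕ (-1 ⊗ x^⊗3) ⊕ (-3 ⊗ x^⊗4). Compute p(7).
p(7) = 4

A tropical monomial a ⊗ x^⊗i evaluates to a + i · x. Evaluating each term at x = 7:
  Term 0 contributes 7 + 0 · 7 = 7
  Term 1 contributes -3 + 1 · 7 = 4
  Term 2 contributes -5 + 2 · 7 = 9
  Term 3 contributes -1 + 3 · 7 = 20
  Term 4 contributes -3 + 4 · 7 = 25
p(7) = ⊕ of these = min[7, 4, 9, 20, 25] = 4.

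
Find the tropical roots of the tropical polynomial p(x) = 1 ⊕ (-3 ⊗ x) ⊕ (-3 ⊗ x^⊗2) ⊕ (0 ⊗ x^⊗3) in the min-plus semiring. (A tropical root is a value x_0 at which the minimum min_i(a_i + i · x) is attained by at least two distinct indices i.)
Roots: {-3, 0, 4}

Each tropical root is a break point of the lower envelope of the lines y = a_i + i · x (there are 4 lines, with slopes 0, 1, ..., 3). Only the lines that attain the minimum somewhere contribute to roots; other lines are dominated. Here the surviving (envelope) indices are i = 3, i = 2, i = 1, i = 0.
Intersections between consecutive envelope lines give the roots: for adjacent envelope indices i < j the intersection is x = (a_i − a_j) / (j − i). Reading off the sorted break points: {-3, 0, 4}.
Verification: at each break x_0, at least two indices attain the minimum of min_i(a_i + i · x_0).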